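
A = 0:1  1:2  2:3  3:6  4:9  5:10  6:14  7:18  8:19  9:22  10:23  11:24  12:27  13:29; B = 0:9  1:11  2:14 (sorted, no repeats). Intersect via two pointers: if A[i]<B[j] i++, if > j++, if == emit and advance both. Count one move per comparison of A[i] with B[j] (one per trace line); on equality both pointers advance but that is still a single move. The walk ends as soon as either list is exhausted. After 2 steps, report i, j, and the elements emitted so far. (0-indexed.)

i=2, j=0, emitted=[]

i=0 j=0: 1<9, i++
i=1 j=0: 2<9, i++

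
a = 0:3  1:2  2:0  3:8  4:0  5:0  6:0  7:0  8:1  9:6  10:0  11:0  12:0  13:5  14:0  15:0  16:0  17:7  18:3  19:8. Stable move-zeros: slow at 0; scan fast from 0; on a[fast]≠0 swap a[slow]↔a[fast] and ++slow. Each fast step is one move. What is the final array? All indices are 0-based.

[3, 2, 8, 1, 6, 5, 7, 3, 8, 0, 0, 0, 0, 0, 0, 0, 0, 0, 0, 0]

slow=0 fast=0: a[fast]=3≠0 swap→a[0]=3, slow++,fast++
slow=1 fast=1: a[fast]=2≠0 swap→a[1]=2, slow++,fast++
slow=2 fast=2: a[fast]=0, fast++
slow=2 fast=3: a[fast]=8≠0 swap→a[2]=8, slow++,fast++
slow=3 fast=4: a[fast]=0, fast++
slow=3 fast=5: a[fast]=0, fast++
slow=3 fast=6: a[fast]=0, fast++
slow=3 fast=7: a[fast]=0, fast++
slow=3 fast=8: a[fast]=1≠0 swap→a[3]=1, slow++,fast++
slow=4 fast=9: a[fast]=6≠0 swap→a[4]=6, slow++,fast++
slow=5 fast=10: a[fast]=0, fast++
slow=5 fast=11: a[fast]=0, fast++
slow=5 fast=12: a[fast]=0, fast++
slow=5 fast=13: a[fast]=5≠0 swap→a[5]=5, slow++,fast++
slow=6 fast=14: a[fast]=0, fast++
slow=6 fast=15: a[fast]=0, fast++
slow=6 fast=16: a[fast]=0, fast++
slow=6 fast=17: a[fast]=7≠0 swap→a[6]=7, slow++,fast++
slow=7 fast=18: a[fast]=3≠0 swap→a[7]=3, slow++,fast++
slow=8 fast=19: a[fast]=8≠0 swap→a[8]=8, slow++,fast++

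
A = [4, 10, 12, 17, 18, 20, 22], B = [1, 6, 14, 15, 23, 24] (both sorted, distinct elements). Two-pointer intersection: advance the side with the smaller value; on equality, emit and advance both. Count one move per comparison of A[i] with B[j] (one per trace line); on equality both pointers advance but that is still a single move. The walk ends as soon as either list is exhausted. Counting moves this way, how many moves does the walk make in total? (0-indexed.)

i=0 j=0: 4>1, j++
i=0 j=1: 4<6, i++
i=1 j=1: 10>6, j++
i=1 j=2: 10<14, i++
i=2 j=2: 12<14, i++
i=3 j=2: 17>14, j++
i=3 j=3: 17>15, j++
i=3 j=4: 17<23, i++
i=4 j=4: 18<23, i++
i=5 j=4: 20<23, i++
i=6 j=4: 22<23, i++

11 moves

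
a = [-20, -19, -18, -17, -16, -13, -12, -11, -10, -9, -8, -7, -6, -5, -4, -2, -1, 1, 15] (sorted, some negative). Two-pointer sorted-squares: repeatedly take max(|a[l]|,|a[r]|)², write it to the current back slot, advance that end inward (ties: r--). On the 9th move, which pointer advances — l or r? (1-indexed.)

l=1 r=19: |-20|>|15| out[19]=400, l++
l=2 r=19: |-19|>|15| out[18]=361, l++
l=3 r=19: |-18|>|15| out[17]=324, l++
l=4 r=19: |-17|>|15| out[16]=289, l++
l=5 r=19: |-16|>|15| out[15]=256, l++
l=6 r=19: |-13|<=|15| out[14]=225, r--
l=6 r=18: |-13|>|1| out[13]=169, l++
l=7 r=18: |-12|>|1| out[12]=144, l++
l=8 r=18: |-11|>|1| out[11]=121, l++

l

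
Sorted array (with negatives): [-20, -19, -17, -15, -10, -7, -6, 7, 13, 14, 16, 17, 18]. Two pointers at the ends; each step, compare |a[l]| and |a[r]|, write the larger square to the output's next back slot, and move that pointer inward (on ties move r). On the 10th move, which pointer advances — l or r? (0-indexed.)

l=0 r=12: |-20|>|18| out[12]=400, l++
l=1 r=12: |-19|>|18| out[11]=361, l++
l=2 r=12: |-17|<=|18| out[10]=324, r--
l=2 r=11: |-17|<=|17| out[9]=289, r--
l=2 r=10: |-17|>|16| out[8]=289, l++
l=3 r=10: |-15|<=|16| out[7]=256, r--
l=3 r=9: |-15|>|14| out[6]=225, l++
l=4 r=9: |-10|<=|14| out[5]=196, r--
l=4 r=8: |-10|<=|13| out[4]=169, r--
l=4 r=7: |-10|>|7| out[3]=100, l++

l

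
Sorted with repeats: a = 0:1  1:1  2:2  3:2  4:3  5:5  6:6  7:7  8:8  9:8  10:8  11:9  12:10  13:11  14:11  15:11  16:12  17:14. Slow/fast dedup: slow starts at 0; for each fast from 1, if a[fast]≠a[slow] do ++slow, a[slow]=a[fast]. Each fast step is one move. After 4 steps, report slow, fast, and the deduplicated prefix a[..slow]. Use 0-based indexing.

slow=2, fast=5, prefix=[1, 2, 3]

slow=0 fast=1: a[fast]=1=a[slow] dup, fast++
slow=0 fast=2: a[fast]=2≠a[slow]=1 write a[1]=2, slow++,fast++
slow=1 fast=3: a[fast]=2=a[slow] dup, fast++
slow=1 fast=4: a[fast]=3≠a[slow]=2 write a[2]=3, slow++,fast++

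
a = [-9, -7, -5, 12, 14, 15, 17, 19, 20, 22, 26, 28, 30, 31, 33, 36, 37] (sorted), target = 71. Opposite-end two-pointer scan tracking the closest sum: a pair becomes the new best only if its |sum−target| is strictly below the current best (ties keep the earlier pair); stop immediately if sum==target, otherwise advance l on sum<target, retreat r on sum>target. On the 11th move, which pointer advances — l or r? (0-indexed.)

l

[0,16] -9+37=28 d=43 * → l++
[1,16] -7+37=30 d=41 * → l++
[2,16] -5+37=32 d=39 * → l++
[3,16] 12+37=49 d=22 * → l++
[4,16] 14+37=51 d=20 * → l++
[5,16] 15+37=52 d=19 * → l++
[6,16] 17+37=54 d=17 * → l++
[7,16] 19+37=56 d=15 * → l++
[8,16] 20+37=57 d=14 * → l++
[9,16] 22+37=59 d=12 * → l++
[10,16] 26+37=63 d=8 * → l++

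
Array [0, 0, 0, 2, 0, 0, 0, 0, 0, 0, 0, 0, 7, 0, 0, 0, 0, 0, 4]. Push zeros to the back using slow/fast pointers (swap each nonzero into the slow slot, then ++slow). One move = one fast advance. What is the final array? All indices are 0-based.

[2, 7, 4, 0, 0, 0, 0, 0, 0, 0, 0, 0, 0, 0, 0, 0, 0, 0, 0]

slow=0 fast=0: a[fast]=0, fast++
slow=0 fast=1: a[fast]=0, fast++
slow=0 fast=2: a[fast]=0, fast++
slow=0 fast=3: a[fast]=2≠0 swap→a[0]=2, slow++,fast++
slow=1 fast=4: a[fast]=0, fast++
slow=1 fast=5: a[fast]=0, fast++
slow=1 fast=6: a[fast]=0, fast++
slow=1 fast=7: a[fast]=0, fast++
slow=1 fast=8: a[fast]=0, fast++
slow=1 fast=9: a[fast]=0, fast++
slow=1 fast=10: a[fast]=0, fast++
slow=1 fast=11: a[fast]=0, fast++
slow=1 fast=12: a[fast]=7≠0 swap→a[1]=7, slow++,fast++
slow=2 fast=13: a[fast]=0, fast++
slow=2 fast=14: a[fast]=0, fast++
slow=2 fast=15: a[fast]=0, fast++
slow=2 fast=16: a[fast]=0, fast++
slow=2 fast=17: a[fast]=0, fast++
slow=2 fast=18: a[fast]=4≠0 swap→a[2]=4, slow++,fast++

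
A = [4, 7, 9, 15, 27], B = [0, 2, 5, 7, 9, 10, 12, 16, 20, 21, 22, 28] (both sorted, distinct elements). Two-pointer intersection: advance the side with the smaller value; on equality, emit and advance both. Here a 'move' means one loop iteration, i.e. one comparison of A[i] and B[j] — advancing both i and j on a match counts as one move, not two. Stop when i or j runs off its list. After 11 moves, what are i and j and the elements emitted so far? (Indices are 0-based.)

i=0 j=0: 4>0, j++
i=0 j=1: 4>2, j++
i=0 j=2: 4<5, i++
i=1 j=2: 7>5, j++
i=1 j=3: 7==7 emit, i++,j++
i=2 j=4: 9==9 emit, i++,j++
i=3 j=5: 15>10, j++
i=3 j=6: 15>12, j++
i=3 j=7: 15<16, i++
i=4 j=7: 27>16, j++
i=4 j=8: 27>20, j++

i=4, j=9, emitted=[7, 9]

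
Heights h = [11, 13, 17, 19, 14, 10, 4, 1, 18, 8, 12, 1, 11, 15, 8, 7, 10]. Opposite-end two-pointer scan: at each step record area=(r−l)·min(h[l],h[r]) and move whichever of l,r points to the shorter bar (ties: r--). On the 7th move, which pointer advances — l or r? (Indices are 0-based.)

r

l=0 r=16: min(11,10)*16=160 best=160 *, r--
l=0 r=15: min(11,7)*15=105 best=160, r--
l=0 r=14: min(11,8)*14=112 best=160, r--
l=0 r=13: min(11,15)*13=143 best=160, l++
l=1 r=13: min(13,15)*12=156 best=160, l++
l=2 r=13: min(17,15)*11=165 best=165 *, r--
l=2 r=12: min(17,11)*10=110 best=165, r--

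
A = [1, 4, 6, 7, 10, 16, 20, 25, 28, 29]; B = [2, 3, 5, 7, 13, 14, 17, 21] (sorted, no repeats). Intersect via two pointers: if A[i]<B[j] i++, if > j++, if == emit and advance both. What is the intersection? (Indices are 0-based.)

[i=0,j=0] 1<2 → i++
[i=1,j=0] 4>2 → j++
[i=1,j=1] 4>3 → j++
[i=1,j=2] 4<5 → i++
[i=2,j=2] 6>5 → j++
[i=2,j=3] 6<7 → i++
[i=3,j=3] 7==7 emit → i++,j++
[i=4,j=4] 10<13 → i++
[i=5,j=4] 16>13 → j++
[i=5,j=5] 16>14 → j++
[i=5,j=6] 16<17 → i++
[i=6,j=6] 20>17 → j++
[i=6,j=7] 20<21 → i++
[i=7,j=7] 25>21 → j++

intersection = [7]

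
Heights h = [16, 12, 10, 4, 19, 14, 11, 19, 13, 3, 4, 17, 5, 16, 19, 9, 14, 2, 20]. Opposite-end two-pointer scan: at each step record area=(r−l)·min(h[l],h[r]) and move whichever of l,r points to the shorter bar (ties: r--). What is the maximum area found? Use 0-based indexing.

[0,18] min(16,20)*18=288 best=288 * → l++
[1,18] min(12,20)*17=204 best=288 → l++
[2,18] min(10,20)*16=160 best=288 → l++
[3,18] min(4,20)*15=60 best=288 → l++
[4,18] min(19,20)*14=266 best=288 → l++
[5,18] min(14,20)*13=182 best=288 → l++
[6,18] min(11,20)*12=132 best=288 → l++
[7,18] min(19,20)*11=209 best=288 → l++
[8,18] min(13,20)*10=130 best=288 → l++
[9,18] min(3,20)*9=27 best=288 → l++
[10,18] min(4,20)*8=32 best=288 → l++
[11,18] min(17,20)*7=119 best=288 → l++
[12,18] min(5,20)*6=30 best=288 → l++
[13,18] min(16,20)*5=80 best=288 → l++
[14,18] min(19,20)*4=76 best=288 → l++
[15,18] min(9,20)*3=27 best=288 → l++
[16,18] min(14,20)*2=28 best=288 → l++
[17,18] min(2,20)*1=2 best=288 → l++

max area = 288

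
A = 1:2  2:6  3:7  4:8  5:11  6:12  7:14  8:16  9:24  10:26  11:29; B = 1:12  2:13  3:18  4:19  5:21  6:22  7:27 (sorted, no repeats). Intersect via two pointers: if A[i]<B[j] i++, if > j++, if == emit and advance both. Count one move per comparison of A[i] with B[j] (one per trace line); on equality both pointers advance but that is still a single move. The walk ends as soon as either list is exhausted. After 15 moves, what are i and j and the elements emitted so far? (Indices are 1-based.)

i=11, j=7, emitted=[12]

i=1 j=1: 2<12, i++
i=2 j=1: 6<12, i++
i=3 j=1: 7<12, i++
i=4 j=1: 8<12, i++
i=5 j=1: 11<12, i++
i=6 j=1: 12==12 emit, i++,j++
i=7 j=2: 14>13, j++
i=7 j=3: 14<18, i++
i=8 j=3: 16<18, i++
i=9 j=3: 24>18, j++
i=9 j=4: 24>19, j++
i=9 j=5: 24>21, j++
i=9 j=6: 24>22, j++
i=9 j=7: 24<27, i++
i=10 j=7: 26<27, i++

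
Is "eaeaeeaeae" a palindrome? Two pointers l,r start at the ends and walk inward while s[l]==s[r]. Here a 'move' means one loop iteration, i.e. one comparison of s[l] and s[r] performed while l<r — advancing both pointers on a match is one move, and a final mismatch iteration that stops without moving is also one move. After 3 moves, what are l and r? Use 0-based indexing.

l=0 r=9: 'e'=='e', l++,r--
l=1 r=8: 'a'=='a', l++,r--
l=2 r=7: 'e'=='e', l++,r--

l=3, r=6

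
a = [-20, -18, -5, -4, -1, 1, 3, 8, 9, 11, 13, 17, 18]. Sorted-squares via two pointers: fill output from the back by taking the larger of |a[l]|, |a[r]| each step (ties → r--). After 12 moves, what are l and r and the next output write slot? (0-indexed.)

[0,12] |-20|>|18| out[12]=400 → l++
[1,12] |-18|<=|18| out[11]=324 → r--
[1,11] |-18|>|17| out[10]=324 → l++
[2,11] |-5|<=|17| out[9]=289 → r--
[2,10] |-5|<=|13| out[8]=169 → r--
[2,9] |-5|<=|11| out[7]=121 → r--
[2,8] |-5|<=|9| out[6]=81 → r--
[2,7] |-5|<=|8| out[5]=64 → r--
[2,6] |-5|>|3| out[4]=25 → l++
[3,6] |-4|>|3| out[3]=16 → l++
[4,6] |-1|<=|3| out[2]=9 → r--
[4,5] |-1|<=|1| out[1]=1 → r--

l=4, r=4, next write slot=0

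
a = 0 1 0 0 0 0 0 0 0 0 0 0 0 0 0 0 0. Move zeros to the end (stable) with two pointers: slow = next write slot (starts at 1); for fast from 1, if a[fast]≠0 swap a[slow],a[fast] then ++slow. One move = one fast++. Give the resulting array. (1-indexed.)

[1, 0, 0, 0, 0, 0, 0, 0, 0, 0, 0, 0, 0, 0, 0, 0, 0]

(s=1,f=1) a[fast]=0 → fast++
(s=1,f=2) a[fast]=1≠0 swap→a[1]=1 → slow++,fast++
(s=2,f=3) a[fast]=0 → fast++
(s=2,f=4) a[fast]=0 → fast++
(s=2,f=5) a[fast]=0 → fast++
(s=2,f=6) a[fast]=0 → fast++
(s=2,f=7) a[fast]=0 → fast++
(s=2,f=8) a[fast]=0 → fast++
(s=2,f=9) a[fast]=0 → fast++
(s=2,f=10) a[fast]=0 → fast++
(s=2,f=11) a[fast]=0 → fast++
(s=2,f=12) a[fast]=0 → fast++
(s=2,f=13) a[fast]=0 → fast++
(s=2,f=14) a[fast]=0 → fast++
(s=2,f=15) a[fast]=0 → fast++
(s=2,f=16) a[fast]=0 → fast++
(s=2,f=17) a[fast]=0 → fast++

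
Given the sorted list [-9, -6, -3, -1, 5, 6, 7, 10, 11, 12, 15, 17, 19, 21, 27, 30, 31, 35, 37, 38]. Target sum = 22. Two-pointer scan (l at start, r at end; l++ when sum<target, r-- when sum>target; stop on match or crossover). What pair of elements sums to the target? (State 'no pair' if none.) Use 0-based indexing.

l=0 r=19: -9+38=29 >22, r--
l=0 r=18: -9+37=28 >22, r--
l=0 r=17: -9+35=26 >22, r--
l=0 r=16: -9+31=22, found

(-9, 31)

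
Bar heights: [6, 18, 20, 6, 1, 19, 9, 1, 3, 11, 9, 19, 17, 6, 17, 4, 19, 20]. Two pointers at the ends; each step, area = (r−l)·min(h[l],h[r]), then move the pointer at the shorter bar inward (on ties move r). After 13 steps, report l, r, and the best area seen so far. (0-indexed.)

[0,17] min(6,20)*17=102 best=102 * → l++
[1,17] min(18,20)*16=288 best=288 * → l++
[2,17] min(20,20)*15=300 best=300 * → r--
[2,16] min(20,19)*14=266 best=300 → r--
[2,15] min(20,4)*13=52 best=300 → r--
[2,14] min(20,17)*12=204 best=300 → r--
[2,13] min(20,6)*11=66 best=300 → r--
[2,12] min(20,17)*10=170 best=300 → r--
[2,11] min(20,19)*9=171 best=300 → r--
[2,10] min(20,9)*8=72 best=300 → r--
[2,9] min(20,11)*7=77 best=300 → r--
[2,8] min(20,3)*6=18 best=300 → r--
[2,7] min(20,1)*5=5 best=300 → r--

l=2, r=6, best area=300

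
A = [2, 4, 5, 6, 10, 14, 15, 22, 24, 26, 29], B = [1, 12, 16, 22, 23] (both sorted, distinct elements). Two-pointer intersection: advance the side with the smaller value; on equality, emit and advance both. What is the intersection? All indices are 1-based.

i=1 j=1: 2>1, j++
i=1 j=2: 2<12, i++
i=2 j=2: 4<12, i++
i=3 j=2: 5<12, i++
i=4 j=2: 6<12, i++
i=5 j=2: 10<12, i++
i=6 j=2: 14>12, j++
i=6 j=3: 14<16, i++
i=7 j=3: 15<16, i++
i=8 j=3: 22>16, j++
i=8 j=4: 22==22 emit, i++,j++
i=9 j=5: 24>23, j++

intersection = [22]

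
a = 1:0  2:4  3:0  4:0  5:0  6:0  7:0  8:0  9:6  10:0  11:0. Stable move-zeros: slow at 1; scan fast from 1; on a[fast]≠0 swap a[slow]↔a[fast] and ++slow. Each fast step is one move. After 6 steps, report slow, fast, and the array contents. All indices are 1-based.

slow=2, fast=7, a=[4, 0, 0, 0, 0, 0, 0, 0, 6, 0, 0]

(s=1,f=1) a[fast]=0 → fast++
(s=1,f=2) a[fast]=4≠0 swap→a[1]=4 → slow++,fast++
(s=2,f=3) a[fast]=0 → fast++
(s=2,f=4) a[fast]=0 → fast++
(s=2,f=5) a[fast]=0 → fast++
(s=2,f=6) a[fast]=0 → fast++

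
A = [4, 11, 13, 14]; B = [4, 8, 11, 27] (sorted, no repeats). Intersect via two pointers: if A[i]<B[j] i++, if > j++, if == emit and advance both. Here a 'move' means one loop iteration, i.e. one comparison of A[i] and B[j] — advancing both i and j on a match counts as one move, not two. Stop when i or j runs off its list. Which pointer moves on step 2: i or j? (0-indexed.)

j

i=0 j=0: 4==4 emit, i++,j++
i=1 j=1: 11>8, j++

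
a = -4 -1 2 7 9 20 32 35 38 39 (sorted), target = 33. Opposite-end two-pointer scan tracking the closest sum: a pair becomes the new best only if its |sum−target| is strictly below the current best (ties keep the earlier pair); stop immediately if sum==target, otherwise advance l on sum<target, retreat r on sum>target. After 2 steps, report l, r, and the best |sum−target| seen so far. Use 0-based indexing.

l=0 r=9: -4+39=35 d=2 *, r--
l=0 r=8: -4+38=34 d=1 *, r--

l=0, r=7, best |Δ|=1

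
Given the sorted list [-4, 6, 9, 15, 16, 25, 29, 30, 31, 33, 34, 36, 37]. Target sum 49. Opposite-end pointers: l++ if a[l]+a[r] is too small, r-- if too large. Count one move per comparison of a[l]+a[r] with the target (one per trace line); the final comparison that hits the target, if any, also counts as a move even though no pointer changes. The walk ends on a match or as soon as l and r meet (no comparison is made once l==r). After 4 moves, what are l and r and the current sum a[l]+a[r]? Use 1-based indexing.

l=4, r=12, sum=51

[1,13] -4+37=33 <49 → l++
[2,13] 6+37=43 <49 → l++
[3,13] 9+37=46 <49 → l++
[4,13] 15+37=52 >49 → r--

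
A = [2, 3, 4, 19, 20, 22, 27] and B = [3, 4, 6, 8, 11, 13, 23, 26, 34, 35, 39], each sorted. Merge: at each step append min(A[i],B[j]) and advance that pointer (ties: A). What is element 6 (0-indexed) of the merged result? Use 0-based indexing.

i=0 j=0: A[i]=2<=B[j]=3 take 2, i++
i=1 j=0: A[i]=3<=B[j]=3 take 3, i++
i=2 j=0: A[i]=4>B[j]=3 take 3, j++
i=2 j=1: A[i]=4<=B[j]=4 take 4, i++
i=3 j=1: A[i]=19>B[j]=4 take 4, j++
i=3 j=2: A[i]=19>B[j]=6 take 6, j++
i=3 j=3: A[i]=19>B[j]=8 take 8, j++
i=3 j=4: A[i]=19>B[j]=11 take 11, j++
i=3 j=5: A[i]=19>B[j]=13 take 13, j++
i=3 j=6: A[i]=19<=B[j]=23 take 19, i++
i=4 j=6: A[i]=20<=B[j]=23 take 20, i++
i=5 j=6: A[i]=22<=B[j]=23 take 22, i++
i=6 j=6: A[i]=27>B[j]=23 take 23, j++
i=6 j=7: A[i]=27>B[j]=26 take 26, j++
i=6 j=8: A[i]=27<=B[j]=34 take 27, i++
i=7 j=8: A done, take B[j]=34, j++
i=7 j=9: A done, take B[j]=35, j++
i=7 j=10: A done, take B[j]=39, j++

merged[6] = 8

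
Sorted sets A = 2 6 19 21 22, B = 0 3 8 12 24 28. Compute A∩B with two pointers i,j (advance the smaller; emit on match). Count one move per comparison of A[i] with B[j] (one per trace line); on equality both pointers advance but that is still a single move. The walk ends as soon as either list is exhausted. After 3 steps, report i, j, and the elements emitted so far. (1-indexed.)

i=2, j=3, emitted=[]

[i=1,j=1] 2>0 → j++
[i=1,j=2] 2<3 → i++
[i=2,j=2] 6>3 → j++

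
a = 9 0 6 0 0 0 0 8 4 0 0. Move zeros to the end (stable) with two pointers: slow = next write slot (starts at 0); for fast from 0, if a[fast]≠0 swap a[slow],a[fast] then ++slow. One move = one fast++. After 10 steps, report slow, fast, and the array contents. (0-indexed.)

slow=0 fast=0: a[fast]=9≠0 swap→a[0]=9, slow++,fast++
slow=1 fast=1: a[fast]=0, fast++
slow=1 fast=2: a[fast]=6≠0 swap→a[1]=6, slow++,fast++
slow=2 fast=3: a[fast]=0, fast++
slow=2 fast=4: a[fast]=0, fast++
slow=2 fast=5: a[fast]=0, fast++
slow=2 fast=6: a[fast]=0, fast++
slow=2 fast=7: a[fast]=8≠0 swap→a[2]=8, slow++,fast++
slow=3 fast=8: a[fast]=4≠0 swap→a[3]=4, slow++,fast++
slow=4 fast=9: a[fast]=0, fast++

slow=4, fast=10, a=[9, 6, 8, 4, 0, 0, 0, 0, 0, 0, 0]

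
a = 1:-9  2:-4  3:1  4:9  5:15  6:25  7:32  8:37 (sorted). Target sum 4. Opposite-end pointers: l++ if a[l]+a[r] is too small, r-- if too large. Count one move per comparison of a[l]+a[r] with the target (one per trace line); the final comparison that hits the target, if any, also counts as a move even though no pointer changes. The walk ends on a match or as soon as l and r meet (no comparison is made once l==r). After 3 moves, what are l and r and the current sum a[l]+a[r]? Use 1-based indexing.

l=1, r=5, sum=6

l=1 r=8: -9+37=28 >4, r--
l=1 r=7: -9+32=23 >4, r--
l=1 r=6: -9+25=16 >4, r--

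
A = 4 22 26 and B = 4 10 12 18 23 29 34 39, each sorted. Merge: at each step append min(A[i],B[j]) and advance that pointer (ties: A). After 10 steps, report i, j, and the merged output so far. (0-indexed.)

i=3, j=7, merged so far=[4, 4, 10, 12, 18, 22, 23, 26, 29, 34]

[i=0,j=0] A[i]=4<=B[j]=4 take 4 → i++
[i=1,j=0] A[i]=22>B[j]=4 take 4 → j++
[i=1,j=1] A[i]=22>B[j]=10 take 10 → j++
[i=1,j=2] A[i]=22>B[j]=12 take 12 → j++
[i=1,j=3] A[i]=22>B[j]=18 take 18 → j++
[i=1,j=4] A[i]=22<=B[j]=23 take 22 → i++
[i=2,j=4] A[i]=26>B[j]=23 take 23 → j++
[i=2,j=5] A[i]=26<=B[j]=29 take 26 → i++
[i=3,j=5] A done, take B[j]=29 → j++
[i=3,j=6] A done, take B[j]=34 → j++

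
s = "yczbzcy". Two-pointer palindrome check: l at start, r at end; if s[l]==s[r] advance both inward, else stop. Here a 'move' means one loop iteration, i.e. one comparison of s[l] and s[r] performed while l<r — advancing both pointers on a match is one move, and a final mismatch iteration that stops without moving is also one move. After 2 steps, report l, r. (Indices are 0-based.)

l=2, r=4

[0,6] 'y'=='y' → l++,r--
[1,5] 'c'=='c' → l++,r--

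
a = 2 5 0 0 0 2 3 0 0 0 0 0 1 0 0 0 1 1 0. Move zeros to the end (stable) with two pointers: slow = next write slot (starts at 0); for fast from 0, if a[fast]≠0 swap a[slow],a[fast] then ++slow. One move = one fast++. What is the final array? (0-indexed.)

[2, 5, 2, 3, 1, 1, 1, 0, 0, 0, 0, 0, 0, 0, 0, 0, 0, 0, 0]

slow=0 fast=0: a[fast]=2≠0 swap→a[0]=2, slow++,fast++
slow=1 fast=1: a[fast]=5≠0 swap→a[1]=5, slow++,fast++
slow=2 fast=2: a[fast]=0, fast++
slow=2 fast=3: a[fast]=0, fast++
slow=2 fast=4: a[fast]=0, fast++
slow=2 fast=5: a[fast]=2≠0 swap→a[2]=2, slow++,fast++
slow=3 fast=6: a[fast]=3≠0 swap→a[3]=3, slow++,fast++
slow=4 fast=7: a[fast]=0, fast++
slow=4 fast=8: a[fast]=0, fast++
slow=4 fast=9: a[fast]=0, fast++
slow=4 fast=10: a[fast]=0, fast++
slow=4 fast=11: a[fast]=0, fast++
slow=4 fast=12: a[fast]=1≠0 swap→a[4]=1, slow++,fast++
slow=5 fast=13: a[fast]=0, fast++
slow=5 fast=14: a[fast]=0, fast++
slow=5 fast=15: a[fast]=0, fast++
slow=5 fast=16: a[fast]=1≠0 swap→a[5]=1, slow++,fast++
slow=6 fast=17: a[fast]=1≠0 swap→a[6]=1, slow++,fast++
slow=7 fast=18: a[fast]=0, fast++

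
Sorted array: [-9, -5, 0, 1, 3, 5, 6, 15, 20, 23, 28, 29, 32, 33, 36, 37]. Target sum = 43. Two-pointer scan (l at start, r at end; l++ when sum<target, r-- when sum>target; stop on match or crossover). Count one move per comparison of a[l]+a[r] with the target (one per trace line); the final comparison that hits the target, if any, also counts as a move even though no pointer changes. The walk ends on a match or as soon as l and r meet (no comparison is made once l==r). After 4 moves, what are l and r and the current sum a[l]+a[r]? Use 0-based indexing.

[0,15] -9+37=28 <43 → l++
[1,15] -5+37=32 <43 → l++
[2,15] 0+37=37 <43 → l++
[3,15] 1+37=38 <43 → l++

l=4, r=15, sum=40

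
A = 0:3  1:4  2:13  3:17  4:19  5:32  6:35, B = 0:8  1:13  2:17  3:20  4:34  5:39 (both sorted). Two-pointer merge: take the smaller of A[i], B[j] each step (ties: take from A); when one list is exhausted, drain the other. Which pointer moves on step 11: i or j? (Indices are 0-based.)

i=0 j=0: A[i]=3<=B[j]=8 take 3, i++
i=1 j=0: A[i]=4<=B[j]=8 take 4, i++
i=2 j=0: A[i]=13>B[j]=8 take 8, j++
i=2 j=1: A[i]=13<=B[j]=13 take 13, i++
i=3 j=1: A[i]=17>B[j]=13 take 13, j++
i=3 j=2: A[i]=17<=B[j]=17 take 17, i++
i=4 j=2: A[i]=19>B[j]=17 take 17, j++
i=4 j=3: A[i]=19<=B[j]=20 take 19, i++
i=5 j=3: A[i]=32>B[j]=20 take 20, j++
i=5 j=4: A[i]=32<=B[j]=34 take 32, i++
i=6 j=4: A[i]=35>B[j]=34 take 34, j++

j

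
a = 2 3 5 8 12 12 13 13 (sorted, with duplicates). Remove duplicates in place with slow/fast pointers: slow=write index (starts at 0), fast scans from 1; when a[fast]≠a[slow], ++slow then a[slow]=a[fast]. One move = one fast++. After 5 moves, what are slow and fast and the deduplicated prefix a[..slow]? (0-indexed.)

slow=4, fast=6, prefix=[2, 3, 5, 8, 12]

(s=0,f=1) a[fast]=3≠a[slow]=2 write a[1]=3 → slow++,fast++
(s=1,f=2) a[fast]=5≠a[slow]=3 write a[2]=5 → slow++,fast++
(s=2,f=3) a[fast]=8≠a[slow]=5 write a[3]=8 → slow++,fast++
(s=3,f=4) a[fast]=12≠a[slow]=8 write a[4]=12 → slow++,fast++
(s=4,f=5) a[fast]=12=a[slow] dup → fast++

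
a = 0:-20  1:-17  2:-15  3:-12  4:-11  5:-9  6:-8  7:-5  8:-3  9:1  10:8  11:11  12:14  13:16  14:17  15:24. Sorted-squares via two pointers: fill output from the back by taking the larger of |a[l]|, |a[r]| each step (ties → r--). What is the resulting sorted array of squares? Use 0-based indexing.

[1, 9, 25, 64, 64, 81, 121, 121, 144, 196, 225, 256, 289, 289, 400, 576]

l=0 r=15: |-20|<=|24| out[15]=576, r--
l=0 r=14: |-20|>|17| out[14]=400, l++
l=1 r=14: |-17|<=|17| out[13]=289, r--
l=1 r=13: |-17|>|16| out[12]=289, l++
l=2 r=13: |-15|<=|16| out[11]=256, r--
l=2 r=12: |-15|>|14| out[10]=225, l++
l=3 r=12: |-12|<=|14| out[9]=196, r--
l=3 r=11: |-12|>|11| out[8]=144, l++
l=4 r=11: |-11|<=|11| out[7]=121, r--
l=4 r=10: |-11|>|8| out[6]=121, l++
l=5 r=10: |-9|>|8| out[5]=81, l++
l=6 r=10: |-8|<=|8| out[4]=64, r--
l=6 r=9: |-8|>|1| out[3]=64, l++
l=7 r=9: |-5|>|1| out[2]=25, l++
l=8 r=9: |-3|>|1| out[1]=9, l++
l=9 r=9: |1|<=|1| out[0]=1, r--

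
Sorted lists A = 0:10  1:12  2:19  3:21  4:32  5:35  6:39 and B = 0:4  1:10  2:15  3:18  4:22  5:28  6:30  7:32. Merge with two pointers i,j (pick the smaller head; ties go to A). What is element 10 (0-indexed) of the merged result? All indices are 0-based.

merged[10] = 30

[i=0,j=0] A[i]=10>B[j]=4 take 4 → j++
[i=0,j=1] A[i]=10<=B[j]=10 take 10 → i++
[i=1,j=1] A[i]=12>B[j]=10 take 10 → j++
[i=1,j=2] A[i]=12<=B[j]=15 take 12 → i++
[i=2,j=2] A[i]=19>B[j]=15 take 15 → j++
[i=2,j=3] A[i]=19>B[j]=18 take 18 → j++
[i=2,j=4] A[i]=19<=B[j]=22 take 19 → i++
[i=3,j=4] A[i]=21<=B[j]=22 take 21 → i++
[i=4,j=4] A[i]=32>B[j]=22 take 22 → j++
[i=4,j=5] A[i]=32>B[j]=28 take 28 → j++
[i=4,j=6] A[i]=32>B[j]=30 take 30 → j++
[i=4,j=7] A[i]=32<=B[j]=32 take 32 → i++
[i=5,j=7] A[i]=35>B[j]=32 take 32 → j++
[i=5,j=8] B done, take A[i]=35 → i++
[i=6,j=8] B done, take A[i]=39 → i++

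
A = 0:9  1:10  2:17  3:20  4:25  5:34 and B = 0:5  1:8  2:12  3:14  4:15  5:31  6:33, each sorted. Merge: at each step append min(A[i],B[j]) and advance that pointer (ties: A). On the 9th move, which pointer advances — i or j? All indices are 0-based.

i=0 j=0: A[i]=9>B[j]=5 take 5, j++
i=0 j=1: A[i]=9>B[j]=8 take 8, j++
i=0 j=2: A[i]=9<=B[j]=12 take 9, i++
i=1 j=2: A[i]=10<=B[j]=12 take 10, i++
i=2 j=2: A[i]=17>B[j]=12 take 12, j++
i=2 j=3: A[i]=17>B[j]=14 take 14, j++
i=2 j=4: A[i]=17>B[j]=15 take 15, j++
i=2 j=5: A[i]=17<=B[j]=31 take 17, i++
i=3 j=5: A[i]=20<=B[j]=31 take 20, i++

i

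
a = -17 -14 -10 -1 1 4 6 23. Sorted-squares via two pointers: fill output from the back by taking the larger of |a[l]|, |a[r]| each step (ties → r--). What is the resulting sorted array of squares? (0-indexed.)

[0,7] |-17|<=|23| out[7]=529 → r--
[0,6] |-17|>|6| out[6]=289 → l++
[1,6] |-14|>|6| out[5]=196 → l++
[2,6] |-10|>|6| out[4]=100 → l++
[3,6] |-1|<=|6| out[3]=36 → r--
[3,5] |-1|<=|4| out[2]=16 → r--
[3,4] |-1|<=|1| out[1]=1 → r--
[3,3] |-1|<=|-1| out[0]=1 → r--

[1, 1, 16, 36, 100, 196, 289, 529]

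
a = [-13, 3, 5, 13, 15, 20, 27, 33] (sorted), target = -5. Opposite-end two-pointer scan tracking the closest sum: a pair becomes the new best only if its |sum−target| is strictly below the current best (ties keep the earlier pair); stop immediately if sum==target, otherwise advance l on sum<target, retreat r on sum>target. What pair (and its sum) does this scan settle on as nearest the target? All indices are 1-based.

pair (-13, 5) with sum -8 (|Δ|=3)

l=1 r=8: -13+33=20 d=25 *, r--
l=1 r=7: -13+27=14 d=19 *, r--
l=1 r=6: -13+20=7 d=12 *, r--
l=1 r=5: -13+15=2 d=7 *, r--
l=1 r=4: -13+13=0 d=5 *, r--
l=1 r=3: -13+5=-8 d=3 *, l++
l=2 r=3: 3+5=8 d=13, r--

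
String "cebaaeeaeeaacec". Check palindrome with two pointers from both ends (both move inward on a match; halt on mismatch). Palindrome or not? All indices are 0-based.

[0,14] 'c'=='c' → l++,r--
[1,13] 'e'=='e' → l++,r--
[2,12] 'b'!='c' → stop

not a palindrome (mismatch at 2,12)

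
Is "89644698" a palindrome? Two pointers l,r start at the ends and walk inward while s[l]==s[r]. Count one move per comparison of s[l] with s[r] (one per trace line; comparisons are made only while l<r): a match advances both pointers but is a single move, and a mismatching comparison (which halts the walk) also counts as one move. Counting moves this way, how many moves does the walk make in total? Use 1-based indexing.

l=1 r=8: '8'=='8', l++,r--
l=2 r=7: '9'=='9', l++,r--
l=3 r=6: '6'=='6', l++,r--
l=4 r=5: '4'=='4', l++,r--

4 moves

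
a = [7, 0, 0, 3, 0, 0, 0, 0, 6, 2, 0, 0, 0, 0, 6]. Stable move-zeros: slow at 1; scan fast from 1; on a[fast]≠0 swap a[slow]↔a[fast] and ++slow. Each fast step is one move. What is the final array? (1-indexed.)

[7, 3, 6, 2, 6, 0, 0, 0, 0, 0, 0, 0, 0, 0, 0]

slow=1 fast=1: a[fast]=7≠0 swap→a[1]=7, slow++,fast++
slow=2 fast=2: a[fast]=0, fast++
slow=2 fast=3: a[fast]=0, fast++
slow=2 fast=4: a[fast]=3≠0 swap→a[2]=3, slow++,fast++
slow=3 fast=5: a[fast]=0, fast++
slow=3 fast=6: a[fast]=0, fast++
slow=3 fast=7: a[fast]=0, fast++
slow=3 fast=8: a[fast]=0, fast++
slow=3 fast=9: a[fast]=6≠0 swap→a[3]=6, slow++,fast++
slow=4 fast=10: a[fast]=2≠0 swap→a[4]=2, slow++,fast++
slow=5 fast=11: a[fast]=0, fast++
slow=5 fast=12: a[fast]=0, fast++
slow=5 fast=13: a[fast]=0, fast++
slow=5 fast=14: a[fast]=0, fast++
slow=5 fast=15: a[fast]=6≠0 swap→a[5]=6, slow++,fast++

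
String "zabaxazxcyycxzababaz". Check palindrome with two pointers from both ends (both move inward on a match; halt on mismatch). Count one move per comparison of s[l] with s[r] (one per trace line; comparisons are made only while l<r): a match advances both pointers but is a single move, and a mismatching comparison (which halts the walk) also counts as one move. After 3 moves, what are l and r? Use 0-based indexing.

l=0 r=19: 'z'=='z', l++,r--
l=1 r=18: 'a'=='a', l++,r--
l=2 r=17: 'b'=='b', l++,r--

l=3, r=16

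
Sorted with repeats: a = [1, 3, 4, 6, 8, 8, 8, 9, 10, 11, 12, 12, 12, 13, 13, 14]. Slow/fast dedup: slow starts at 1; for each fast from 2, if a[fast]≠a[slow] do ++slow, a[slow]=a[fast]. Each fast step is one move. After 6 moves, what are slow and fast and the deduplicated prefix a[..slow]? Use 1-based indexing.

slow=5, fast=8, prefix=[1, 3, 4, 6, 8]

(s=1,f=2) a[fast]=3≠a[slow]=1 write a[2]=3 → slow++,fast++
(s=2,f=3) a[fast]=4≠a[slow]=3 write a[3]=4 → slow++,fast++
(s=3,f=4) a[fast]=6≠a[slow]=4 write a[4]=6 → slow++,fast++
(s=4,f=5) a[fast]=8≠a[slow]=6 write a[5]=8 → slow++,fast++
(s=5,f=6) a[fast]=8=a[slow] dup → fast++
(s=5,f=7) a[fast]=8=a[slow] dup → fast++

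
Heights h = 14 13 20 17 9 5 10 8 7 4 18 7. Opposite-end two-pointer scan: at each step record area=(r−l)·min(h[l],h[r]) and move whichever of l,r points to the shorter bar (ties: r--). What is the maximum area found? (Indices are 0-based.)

l=0 r=11: min(14,7)*11=77 best=77 *, r--
l=0 r=10: min(14,18)*10=140 best=140 *, l++
l=1 r=10: min(13,18)*9=117 best=140, l++
l=2 r=10: min(20,18)*8=144 best=144 *, r--
l=2 r=9: min(20,4)*7=28 best=144, r--
l=2 r=8: min(20,7)*6=42 best=144, r--
l=2 r=7: min(20,8)*5=40 best=144, r--
l=2 r=6: min(20,10)*4=40 best=144, r--
l=2 r=5: min(20,5)*3=15 best=144, r--
l=2 r=4: min(20,9)*2=18 best=144, r--
l=2 r=3: min(20,17)*1=17 best=144, r--

max area = 144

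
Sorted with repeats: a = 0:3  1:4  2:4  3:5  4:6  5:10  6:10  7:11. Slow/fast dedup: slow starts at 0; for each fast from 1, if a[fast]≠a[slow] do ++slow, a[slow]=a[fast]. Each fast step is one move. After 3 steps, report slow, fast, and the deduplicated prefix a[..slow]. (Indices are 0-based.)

(s=0,f=1) a[fast]=4≠a[slow]=3 write a[1]=4 → slow++,fast++
(s=1,f=2) a[fast]=4=a[slow] dup → fast++
(s=1,f=3) a[fast]=5≠a[slow]=4 write a[2]=5 → slow++,fast++

slow=2, fast=4, prefix=[3, 4, 5]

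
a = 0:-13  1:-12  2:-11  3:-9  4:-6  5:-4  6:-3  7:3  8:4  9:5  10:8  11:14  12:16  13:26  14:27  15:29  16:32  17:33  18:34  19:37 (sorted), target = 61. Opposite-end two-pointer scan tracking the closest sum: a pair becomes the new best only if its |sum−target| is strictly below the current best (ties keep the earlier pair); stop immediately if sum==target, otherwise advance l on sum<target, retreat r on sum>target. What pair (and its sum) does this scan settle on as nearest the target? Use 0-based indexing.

[0,19] -13+37=24 d=37 * → l++
[1,19] -12+37=25 d=36 * → l++
[2,19] -11+37=26 d=35 * → l++
[3,19] -9+37=28 d=33 * → l++
[4,19] -6+37=31 d=30 * → l++
[5,19] -4+37=33 d=28 * → l++
[6,19] -3+37=34 d=27 * → l++
[7,19] 3+37=40 d=21 * → l++
[8,19] 4+37=41 d=20 * → l++
[9,19] 5+37=42 d=19 * → l++
[10,19] 8+37=45 d=16 * → l++
[11,19] 14+37=51 d=10 * → l++
[12,19] 16+37=53 d=8 * → l++
[13,19] 26+37=63 d=2 * → r--
[13,18] 26+34=60 d=1 * → l++
[14,18] 27+34=61 d=0 * → stop

pair (27, 34) with sum 61 (|Δ|=0)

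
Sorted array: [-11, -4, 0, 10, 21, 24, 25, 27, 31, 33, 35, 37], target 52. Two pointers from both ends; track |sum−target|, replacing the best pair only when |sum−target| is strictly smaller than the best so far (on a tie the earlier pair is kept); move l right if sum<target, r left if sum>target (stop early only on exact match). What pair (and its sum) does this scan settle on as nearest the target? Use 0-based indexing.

l=0 r=11: -11+37=26 d=26 *, l++
l=1 r=11: -4+37=33 d=19 *, l++
l=2 r=11: 0+37=37 d=15 *, l++
l=3 r=11: 10+37=47 d=5 *, l++
l=4 r=11: 21+37=58 d=6, r--
l=4 r=10: 21+35=56 d=4 *, r--
l=4 r=9: 21+33=54 d=2 *, r--
l=4 r=8: 21+31=52 d=0 *, stop

pair (21, 31) with sum 52 (|Δ|=0)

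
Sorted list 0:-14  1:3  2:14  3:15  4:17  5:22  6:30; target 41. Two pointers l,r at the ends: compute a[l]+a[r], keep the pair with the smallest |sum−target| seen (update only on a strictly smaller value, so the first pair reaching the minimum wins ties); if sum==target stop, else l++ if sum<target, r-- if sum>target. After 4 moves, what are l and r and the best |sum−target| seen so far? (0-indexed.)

l=3, r=5, best |Δ|=3

l=0 r=6: -14+30=16 d=25 *, l++
l=1 r=6: 3+30=33 d=8 *, l++
l=2 r=6: 14+30=44 d=3 *, r--
l=2 r=5: 14+22=36 d=5, l++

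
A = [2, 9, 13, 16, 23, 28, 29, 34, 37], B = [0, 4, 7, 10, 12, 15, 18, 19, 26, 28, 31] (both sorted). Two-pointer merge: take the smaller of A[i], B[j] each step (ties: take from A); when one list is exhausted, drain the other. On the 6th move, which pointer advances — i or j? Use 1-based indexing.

[i=1,j=1] A[i]=2>B[j]=0 take 0 → j++
[i=1,j=2] A[i]=2<=B[j]=4 take 2 → i++
[i=2,j=2] A[i]=9>B[j]=4 take 4 → j++
[i=2,j=3] A[i]=9>B[j]=7 take 7 → j++
[i=2,j=4] A[i]=9<=B[j]=10 take 9 → i++
[i=3,j=4] A[i]=13>B[j]=10 take 10 → j++

j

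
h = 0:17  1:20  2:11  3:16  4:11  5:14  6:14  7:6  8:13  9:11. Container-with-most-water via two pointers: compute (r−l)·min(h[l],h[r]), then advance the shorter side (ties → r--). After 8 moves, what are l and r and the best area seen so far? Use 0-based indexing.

l=0 r=9: min(17,11)*9=99 best=99 *, r--
l=0 r=8: min(17,13)*8=104 best=104 *, r--
l=0 r=7: min(17,6)*7=42 best=104, r--
l=0 r=6: min(17,14)*6=84 best=104, r--
l=0 r=5: min(17,14)*5=70 best=104, r--
l=0 r=4: min(17,11)*4=44 best=104, r--
l=0 r=3: min(17,16)*3=48 best=104, r--
l=0 r=2: min(17,11)*2=22 best=104, r--

l=0, r=1, best area=104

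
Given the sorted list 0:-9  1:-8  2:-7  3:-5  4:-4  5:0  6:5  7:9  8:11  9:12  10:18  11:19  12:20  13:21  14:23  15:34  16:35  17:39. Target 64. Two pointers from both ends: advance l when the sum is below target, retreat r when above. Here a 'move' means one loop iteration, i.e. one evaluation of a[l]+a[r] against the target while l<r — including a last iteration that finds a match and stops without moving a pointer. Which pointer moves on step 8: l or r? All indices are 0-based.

l

l=0 r=17: -9+39=30 <64, l++
l=1 r=17: -8+39=31 <64, l++
l=2 r=17: -7+39=32 <64, l++
l=3 r=17: -5+39=34 <64, l++
l=4 r=17: -4+39=35 <64, l++
l=5 r=17: 0+39=39 <64, l++
l=6 r=17: 5+39=44 <64, l++
l=7 r=17: 9+39=48 <64, l++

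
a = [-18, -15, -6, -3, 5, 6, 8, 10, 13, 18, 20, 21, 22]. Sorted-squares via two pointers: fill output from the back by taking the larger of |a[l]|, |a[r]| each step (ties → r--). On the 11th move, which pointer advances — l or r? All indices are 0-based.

l

l=0 r=12: |-18|<=|22| out[12]=484, r--
l=0 r=11: |-18|<=|21| out[11]=441, r--
l=0 r=10: |-18|<=|20| out[10]=400, r--
l=0 r=9: |-18|<=|18| out[9]=324, r--
l=0 r=8: |-18|>|13| out[8]=324, l++
l=1 r=8: |-15|>|13| out[7]=225, l++
l=2 r=8: |-6|<=|13| out[6]=169, r--
l=2 r=7: |-6|<=|10| out[5]=100, r--
l=2 r=6: |-6|<=|8| out[4]=64, r--
l=2 r=5: |-6|<=|6| out[3]=36, r--
l=2 r=4: |-6|>|5| out[2]=36, l++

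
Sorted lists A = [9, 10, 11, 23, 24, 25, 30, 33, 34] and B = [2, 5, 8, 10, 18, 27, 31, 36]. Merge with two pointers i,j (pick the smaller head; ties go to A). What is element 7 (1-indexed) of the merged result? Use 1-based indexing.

merged[7] = 11

i=1 j=1: A[i]=9>B[j]=2 take 2, j++
i=1 j=2: A[i]=9>B[j]=5 take 5, j++
i=1 j=3: A[i]=9>B[j]=8 take 8, j++
i=1 j=4: A[i]=9<=B[j]=10 take 9, i++
i=2 j=4: A[i]=10<=B[j]=10 take 10, i++
i=3 j=4: A[i]=11>B[j]=10 take 10, j++
i=3 j=5: A[i]=11<=B[j]=18 take 11, i++
i=4 j=5: A[i]=23>B[j]=18 take 18, j++
i=4 j=6: A[i]=23<=B[j]=27 take 23, i++
i=5 j=6: A[i]=24<=B[j]=27 take 24, i++
i=6 j=6: A[i]=25<=B[j]=27 take 25, i++
i=7 j=6: A[i]=30>B[j]=27 take 27, j++
i=7 j=7: A[i]=30<=B[j]=31 take 30, i++
i=8 j=7: A[i]=33>B[j]=31 take 31, j++
i=8 j=8: A[i]=33<=B[j]=36 take 33, i++
i=9 j=8: A[i]=34<=B[j]=36 take 34, i++
i=10 j=8: A done, take B[j]=36, j++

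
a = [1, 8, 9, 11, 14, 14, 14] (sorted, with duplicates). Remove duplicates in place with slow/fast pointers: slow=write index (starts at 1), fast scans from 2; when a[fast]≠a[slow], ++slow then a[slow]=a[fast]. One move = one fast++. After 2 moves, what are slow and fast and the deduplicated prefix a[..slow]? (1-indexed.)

(s=1,f=2) a[fast]=8≠a[slow]=1 write a[2]=8 → slow++,fast++
(s=2,f=3) a[fast]=9≠a[slow]=8 write a[3]=9 → slow++,fast++

slow=3, fast=4, prefix=[1, 8, 9]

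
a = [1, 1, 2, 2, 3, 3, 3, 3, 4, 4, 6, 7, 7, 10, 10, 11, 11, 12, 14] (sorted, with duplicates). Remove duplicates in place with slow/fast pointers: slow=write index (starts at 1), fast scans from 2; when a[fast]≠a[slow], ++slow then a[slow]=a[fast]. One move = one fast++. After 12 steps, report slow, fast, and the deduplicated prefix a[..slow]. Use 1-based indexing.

(s=1,f=2) a[fast]=1=a[slow] dup → fast++
(s=1,f=3) a[fast]=2≠a[slow]=1 write a[2]=2 → slow++,fast++
(s=2,f=4) a[fast]=2=a[slow] dup → fast++
(s=2,f=5) a[fast]=3≠a[slow]=2 write a[3]=3 → slow++,fast++
(s=3,f=6) a[fast]=3=a[slow] dup → fast++
(s=3,f=7) a[fast]=3=a[slow] dup → fast++
(s=3,f=8) a[fast]=3=a[slow] dup → fast++
(s=3,f=9) a[fast]=4≠a[slow]=3 write a[4]=4 → slow++,fast++
(s=4,f=10) a[fast]=4=a[slow] dup → fast++
(s=4,f=11) a[fast]=6≠a[slow]=4 write a[5]=6 → slow++,fast++
(s=5,f=12) a[fast]=7≠a[slow]=6 write a[6]=7 → slow++,fast++
(s=6,f=13) a[fast]=7=a[slow] dup → fast++

slow=6, fast=14, prefix=[1, 2, 3, 4, 6, 7]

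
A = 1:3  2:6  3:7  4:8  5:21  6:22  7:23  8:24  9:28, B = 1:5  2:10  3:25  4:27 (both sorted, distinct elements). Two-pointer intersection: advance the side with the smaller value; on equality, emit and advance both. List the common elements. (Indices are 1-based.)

intersection = []

i=1 j=1: 3<5, i++
i=2 j=1: 6>5, j++
i=2 j=2: 6<10, i++
i=3 j=2: 7<10, i++
i=4 j=2: 8<10, i++
i=5 j=2: 21>10, j++
i=5 j=3: 21<25, i++
i=6 j=3: 22<25, i++
i=7 j=3: 23<25, i++
i=8 j=3: 24<25, i++
i=9 j=3: 28>25, j++
i=9 j=4: 28>27, j++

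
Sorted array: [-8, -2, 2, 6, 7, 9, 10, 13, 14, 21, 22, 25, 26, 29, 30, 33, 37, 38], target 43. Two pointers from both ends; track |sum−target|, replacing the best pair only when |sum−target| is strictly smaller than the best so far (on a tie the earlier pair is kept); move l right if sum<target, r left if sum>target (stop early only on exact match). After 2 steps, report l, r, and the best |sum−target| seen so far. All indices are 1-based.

l=3, r=18, best |Δ|=7

[1,18] -8+38=30 d=13 * → l++
[2,18] -2+38=36 d=7 * → l++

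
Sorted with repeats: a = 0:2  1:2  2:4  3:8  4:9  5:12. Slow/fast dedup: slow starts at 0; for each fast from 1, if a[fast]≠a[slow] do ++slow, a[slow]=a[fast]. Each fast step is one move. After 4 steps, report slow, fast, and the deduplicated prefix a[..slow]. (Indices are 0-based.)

slow=3, fast=5, prefix=[2, 4, 8, 9]

(s=0,f=1) a[fast]=2=a[slow] dup → fast++
(s=0,f=2) a[fast]=4≠a[slow]=2 write a[1]=4 → slow++,fast++
(s=1,f=3) a[fast]=8≠a[slow]=4 write a[2]=8 → slow++,fast++
(s=2,f=4) a[fast]=9≠a[slow]=8 write a[3]=9 → slow++,fast++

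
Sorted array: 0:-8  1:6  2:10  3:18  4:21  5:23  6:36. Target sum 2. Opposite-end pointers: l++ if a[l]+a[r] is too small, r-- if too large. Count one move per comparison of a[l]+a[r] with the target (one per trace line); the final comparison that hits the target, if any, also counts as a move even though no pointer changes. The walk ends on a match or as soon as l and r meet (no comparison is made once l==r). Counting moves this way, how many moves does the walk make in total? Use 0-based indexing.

5 moves

l=0 r=6: -8+36=28 >2, r--
l=0 r=5: -8+23=15 >2, r--
l=0 r=4: -8+21=13 >2, r--
l=0 r=3: -8+18=10 >2, r--
l=0 r=2: -8+10=2, found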